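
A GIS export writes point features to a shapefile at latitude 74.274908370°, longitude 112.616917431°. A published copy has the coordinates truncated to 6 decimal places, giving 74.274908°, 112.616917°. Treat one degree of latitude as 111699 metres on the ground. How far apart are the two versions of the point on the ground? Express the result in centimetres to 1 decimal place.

Δlat = 74.274908370 − 74.274908 = +0.000000370°; Δlon = 112.616917431 − 112.616917 = +0.000000431°.
N–S: 0.000000370° × 111699 m/° = 0.0413286 m.
East–west at this latitude: 0.000000431° × 111699 × cos 74.2749° ≈ 0.000000431 × 30272.9 = 0.0130476 m.
Hypotenuse of the two orthogonal shifts: √(0.0413286² + 0.0130476²) = 0.0433393 m.
That is 0.0433393 m = 4.3339 cm.

4.3 centimetres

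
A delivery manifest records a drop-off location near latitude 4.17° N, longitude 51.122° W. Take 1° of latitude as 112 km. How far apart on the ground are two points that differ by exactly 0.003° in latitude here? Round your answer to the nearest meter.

0.003° × 112000 m/° = 336 m.

336 meters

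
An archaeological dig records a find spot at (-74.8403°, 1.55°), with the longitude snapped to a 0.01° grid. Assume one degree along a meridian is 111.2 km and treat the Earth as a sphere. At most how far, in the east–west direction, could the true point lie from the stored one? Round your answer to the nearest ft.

477 ft

With a 0.01° grid the true value lies within half a step, ±0.01°/2 = ±0.005°, of the stored one.
At latitude 74.8403° a degree of longitude spans 111200 m × cos 74.8403° = 111200 × 0.2615 ≈ 29080 m.
So at most 0.005° × 29080 ≈ 145.4 m east–west.
In feet: 145.4 m ÷ 0.3048 ≈ 477.03 ft.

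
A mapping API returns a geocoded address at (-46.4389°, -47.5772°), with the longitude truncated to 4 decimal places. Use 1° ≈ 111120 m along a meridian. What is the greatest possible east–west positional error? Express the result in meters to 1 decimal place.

Truncating at 4 decimal places can drop up to a full unit in the last place, so the longitude may be off by as much as 0.0001°.
At latitude 46.4389° a degree of longitude spans 111120 m × cos 46.4389° = 111120 × 0.6891 ≈ 76575.9 m.
Maximum E–W displacement: 0.0001 × 76575.9 = 7.65759 m.

7.7 meters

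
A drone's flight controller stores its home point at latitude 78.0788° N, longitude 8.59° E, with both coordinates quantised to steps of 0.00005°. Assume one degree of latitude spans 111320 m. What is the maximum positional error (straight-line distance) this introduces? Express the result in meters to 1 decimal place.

2.8 meters

With a 0.00005° grid the true value lies within half a step, ±0.00005°/2 = ±2.5e-05°, of the stored one.
North–south component: 2.5e-05° × 111320 = 2.783 m.
East–west component at 78.0788°: 2.5e-05° × 111320 × cos 78.0788° ≈ 2.5e-05 × 22995 ≈ 0.574874 m.
Combining orthogonally: (2.783² + 0.574874²)^½ ≈ 2.84175 m.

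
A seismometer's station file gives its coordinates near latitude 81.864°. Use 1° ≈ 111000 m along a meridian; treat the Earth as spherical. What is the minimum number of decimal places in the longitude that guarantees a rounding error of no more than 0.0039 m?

At 81.864° one degree of longitude covers 111000 × cos 81.864° ≈ 111000 × 0.1415 ≈ 15709.1 m.
N decimal places → at most half a unit in the last place, 0.5 × 10⁻ᴺ° = 15709.1/2 × 10⁻ᴺ m.
Need 0.5 × 15709.1 × 10⁻ᴺ ≤ 0.0039 → 10⁻ᴺ ≤ 4.965e-07, so N ≥ 6.30.
So 7 decimal places suffice (0.000785 m); 6 would allow up to 0.00785 m.

7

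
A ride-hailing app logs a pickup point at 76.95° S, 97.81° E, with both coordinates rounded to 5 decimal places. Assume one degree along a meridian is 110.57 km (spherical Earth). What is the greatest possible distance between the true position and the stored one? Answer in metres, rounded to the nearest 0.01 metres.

0.57 metres

Rounding to 5 decimal places leaves each coordinate within ±5e-06° of the true value.
N–S: 5e-06° × 110570 m/° = 0.55285 m.
E–W at 76.95°: 5e-06° × 110570 × cos 76.95° = 5e-06 × 110570 × 0.2258 ≈ 0.124834 m.
Combining orthogonally: (0.55285² + 0.124834²)^½ ≈ 0.566769 m.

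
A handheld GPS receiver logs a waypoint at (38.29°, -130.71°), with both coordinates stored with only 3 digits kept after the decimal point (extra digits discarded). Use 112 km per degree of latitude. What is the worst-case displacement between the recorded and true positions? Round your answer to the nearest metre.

142 metres

Truncating at 3 decimal places can drop up to a full unit in the last place, so each coordinate may be off by as much as 0.001°.
Latitude error → 0.001 × 112000 = 112 m along the meridian.
East–west component at 38.29°: 0.001° × 112000 × cos 38.29° ≈ 0.001 × 87907.1 ≈ 87.9071 m.
Combining orthogonally: (112² + 87.9071²)^½ ≈ 142.379 m.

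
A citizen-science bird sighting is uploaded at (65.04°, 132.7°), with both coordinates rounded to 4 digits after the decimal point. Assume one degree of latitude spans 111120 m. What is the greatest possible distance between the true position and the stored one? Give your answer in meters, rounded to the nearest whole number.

Rounding to 4 decimal places leaves each coordinate within ±5e-05° of the true value.
Latitude error → 5e-05 × 111120 = 5.556 m along the meridian.
Longitude error → 5e-05 × 111120 × cos 65.04° = 5e-05 × 111120 × 0.4220 ≈ 2.34455 m.
Worst case both components are at the extreme and orthogonal: √(5.556² + 2.34455²) ≈ 6.03043 m.

6 meters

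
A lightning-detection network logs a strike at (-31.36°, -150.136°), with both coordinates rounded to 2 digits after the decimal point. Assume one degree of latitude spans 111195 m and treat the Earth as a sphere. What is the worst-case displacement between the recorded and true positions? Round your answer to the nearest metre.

Rounding to 2 decimal places leaves each coordinate within ±0.005° of the true value.
Latitude error → 0.005 × 111195 = 555.975 m along the meridian.
E–W at 31.36°: 0.005° × 111195 × cos 31.36° = 0.005 × 111195 × 0.8539 ≈ 474.755 m.
Combining orthogonally: (555.975² + 474.755²)^½ ≈ 731.095 m.

731 metres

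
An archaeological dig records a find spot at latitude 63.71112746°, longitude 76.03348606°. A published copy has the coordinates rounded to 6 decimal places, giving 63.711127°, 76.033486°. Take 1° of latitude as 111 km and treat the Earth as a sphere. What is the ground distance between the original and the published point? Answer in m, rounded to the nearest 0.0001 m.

0.0511 m

Δlat = 63.71112746 − 63.711127 = +0.00000046°; Δlon = 76.03348606 − 76.033486 = +0.00000006°.
North–south shift: 0.00000046 × 111000 = 0.05106 m.
E–W at 63.7111°: 0.00000006° × 111000 × cos 63.7111° = 0.00000006 × 111000 × 0.4429 ≈ 0.00294969 m.
Combined displacement = (0.05106² + 0.00294969²)^½ ≈ 0.0511451 m.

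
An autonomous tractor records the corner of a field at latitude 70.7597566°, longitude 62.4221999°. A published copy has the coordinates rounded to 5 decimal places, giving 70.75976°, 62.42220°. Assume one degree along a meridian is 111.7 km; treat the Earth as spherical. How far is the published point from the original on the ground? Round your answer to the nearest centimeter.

The latitude changed by -0.0000034° and the longitude by -0.0000001°.
North–south shift: -0.0000034 × 111700 = -0.37978 m.
E–W at 70.7598°: -0.0000001° × 111700 × cos 70.7598° = -0.0000001 × 111700 × 0.3295 ≈ -0.00368085 m.
Hypotenuse of the two orthogonal shifts: √(0.37978² + 0.00368085²) = 0.379798 m.
That is 0.379798 m = 37.98 cm.

38 centimeters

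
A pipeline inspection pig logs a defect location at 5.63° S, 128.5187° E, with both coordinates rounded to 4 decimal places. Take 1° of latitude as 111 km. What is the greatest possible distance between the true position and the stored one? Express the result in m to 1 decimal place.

Rounding to 4 decimal places leaves each coordinate within ±5e-05° of the true value.
Latitude error → 5e-05 × 111000 = 5.55 m along the meridian.
E–W at 5.63°: 5e-05° × 111000 × cos 5.63° = 5e-05 × 111000 × 0.9952 ≈ 5.52323 m.
Worst case both components are at the extreme and orthogonal: √(5.55² + 5.52323²) ≈ 7.82998 m.

7.8 m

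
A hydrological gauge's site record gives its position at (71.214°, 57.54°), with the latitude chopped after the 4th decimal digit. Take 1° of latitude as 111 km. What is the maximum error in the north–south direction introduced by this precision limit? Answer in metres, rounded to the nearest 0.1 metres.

Truncating at 4 decimal places can drop up to a full unit in the last place, so the latitude may be off by as much as 0.0001°.
North–south distance: 0.0001° × 111000 m/° = 11.1 m.

11.1 metres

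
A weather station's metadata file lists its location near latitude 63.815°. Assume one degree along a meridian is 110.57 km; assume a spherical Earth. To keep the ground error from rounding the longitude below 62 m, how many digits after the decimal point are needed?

At 63.815° one degree of longitude covers 110570 × cos 63.815° ≈ 110570 × 0.4413 ≈ 48791.3 m.
With N decimal places the half-ulp bound is 0.5·10⁻ᴺ°, or 0.5·10⁻ᴺ × 48791.3 m on the ground.
Need 0.5 × 48791.3 × 10⁻ᴺ ≤ 62 → 10⁻ᴺ ≤ 2.541e-03, so N ≥ 2.59.
So 3 decimal places suffice (24.4 m); 2 would allow up to 244 m.

3 decimal places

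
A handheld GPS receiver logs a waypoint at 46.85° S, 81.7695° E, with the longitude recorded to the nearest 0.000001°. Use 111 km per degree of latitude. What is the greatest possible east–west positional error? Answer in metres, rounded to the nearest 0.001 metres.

0.038 metres

Rounding to 6 decimal places leaves the longitude within ±5e-07° of the true value.
Parallels shrink by cos φ, so at 46.85° a degree of longitude is 111000 × 0.6839 ≈ 75914.1 m.
East–west error: 5e-07° × 75914.1 m/° ≈ 0.037957 m.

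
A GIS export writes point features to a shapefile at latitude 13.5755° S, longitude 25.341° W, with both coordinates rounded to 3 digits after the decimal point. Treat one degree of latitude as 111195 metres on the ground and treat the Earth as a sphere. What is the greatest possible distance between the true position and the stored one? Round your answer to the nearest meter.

Rounding to 3 decimal places leaves each coordinate within ±0.0005° of the true value.
Latitude error → 0.0005 × 111195 = 55.5975 m along the meridian.
Longitude error → 0.0005 × 111195 × cos 13.5755° = 0.0005 × 111195 × 0.9721 ≈ 54.0442 m.
Worst case both components are at the extreme and orthogonal: √(55.5975² + 54.0442²) ≈ 77.5362 m.

78 meters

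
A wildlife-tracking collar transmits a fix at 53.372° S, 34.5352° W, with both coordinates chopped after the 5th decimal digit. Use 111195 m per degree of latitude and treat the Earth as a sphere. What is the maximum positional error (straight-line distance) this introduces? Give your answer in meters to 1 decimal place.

Truncating at 5 decimal places can drop up to a full unit in the last place, so each coordinate may be off by as much as 1e-05°.
Latitude error → 1e-05 × 111195 = 1.11195 m along the meridian.
East–west component at 53.372°: 1e-05° × 111195 × cos 53.372° ≈ 1e-05 × 66340.8 ≈ 0.663408 m.
Worst case both components are at the extreme and orthogonal: √(1.11195² + 0.663408²) ≈ 1.29481 m.

1.3 meters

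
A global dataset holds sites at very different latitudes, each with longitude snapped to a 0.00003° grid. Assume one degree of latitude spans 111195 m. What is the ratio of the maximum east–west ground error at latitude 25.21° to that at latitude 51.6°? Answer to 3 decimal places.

1.457

With a 0.00003° grid the true value lies within half a step, ±0.00003°/2 = ±1.5e-05°, of the stored one.
At 25.21°: 1.5e-05° × 111195 × cos 25.21° = 1.5e-05 × 111195 × 0.9048 ≈ 1.5091 m.
At 51.6°: 1.5e-05° × 111195 × cos 51.6° = 1.5e-05 × 111195 × 0.6211 ≈ 1.036 m.
Ratio: 1.5091 / 1.036 = cos 25.21° / cos 51.6° ≈ 1.4566.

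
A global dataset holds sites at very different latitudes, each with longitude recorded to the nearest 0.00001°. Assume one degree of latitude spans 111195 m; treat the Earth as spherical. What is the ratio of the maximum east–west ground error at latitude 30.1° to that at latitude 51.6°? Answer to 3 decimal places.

1.393

Rounding to 5 decimal places leaves the longitude within ±5e-06° of the true value.
At 30.1°: 5e-06° × 111195 × cos 30.1° = 5e-06 × 111195 × 0.8652 ≈ 0.481 m.
Error at 51.6° = 5e-06° × 111195 × cos 51.6° ≈ 0.55597 × 0.6211 = 0.34534 m.
Ratio: 0.481 / 0.34534 = cos 30.1° / cos 51.6° ≈ 1.3928.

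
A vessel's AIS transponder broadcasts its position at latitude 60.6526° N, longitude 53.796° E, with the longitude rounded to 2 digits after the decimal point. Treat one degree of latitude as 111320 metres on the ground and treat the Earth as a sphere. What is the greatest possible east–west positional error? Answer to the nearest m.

Rounding to 2 decimal places leaves the longitude within ±0.005° of the true value.
At latitude 60.6526° a degree of longitude spans 111320 m × cos 60.6526° = 111320 × 0.4901 ≈ 54558.3 m.
Maximum E–W displacement: 0.005 × 54558.3 = 272.792 m.

273 m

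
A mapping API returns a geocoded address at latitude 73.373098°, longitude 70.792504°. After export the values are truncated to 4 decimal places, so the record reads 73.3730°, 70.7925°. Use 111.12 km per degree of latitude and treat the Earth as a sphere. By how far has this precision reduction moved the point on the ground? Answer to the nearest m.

Δlat = 73.373098 − 73.3730 = +0.000098°; Δlon = 70.792504 − 70.7925 = +0.000004°.
N–S: 0.000098° × 111120 m/° = 10.8898 m.
E–W at 73.373°: 0.000004° × 111120 × cos 73.373° = 0.000004 × 111120 × 0.2861 ≈ 0.127183 m.
Hypotenuse of the two orthogonal shifts: √(10.8898² + 0.127183²) = 10.8905 m.

11 m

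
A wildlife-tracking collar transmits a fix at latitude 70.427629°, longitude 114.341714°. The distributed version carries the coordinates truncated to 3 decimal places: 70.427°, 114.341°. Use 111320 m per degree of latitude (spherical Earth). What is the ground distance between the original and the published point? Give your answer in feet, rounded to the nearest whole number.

246 feet

The latitude changed by +0.000629° and the longitude by +0.000714°.
North–south shift: 0.000629 × 111320 = 70.0203 m.
East–west at this latitude: 0.000714° × 111320 × cos 70.427° ≈ 0.000714 × 37293 = 26.6272 m.
Combined displacement = (70.0203² + 26.6272²)^½ ≈ 74.9123 m.
In feet: 74.9123 m ÷ 0.3048 ≈ 245.78 ft.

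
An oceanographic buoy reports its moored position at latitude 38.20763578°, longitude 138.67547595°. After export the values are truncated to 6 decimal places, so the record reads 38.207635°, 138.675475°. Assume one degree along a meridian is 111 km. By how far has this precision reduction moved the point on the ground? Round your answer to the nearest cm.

The latitude changed by +0.00000078° and the longitude by +0.00000095°.
North–south shift: 0.00000078 × 111000 = 0.08658 m.
E–W at 38.2076°: 0.00000095° × 111000 × cos 38.2076° = 0.00000095 × 111000 × 0.7858 ≈ 0.0828599 m.
Distance: √(0.08658² + 0.0828599²) ≈ 0.119841 m.
That is 0.119841 m = 11.984 cm.

12 cm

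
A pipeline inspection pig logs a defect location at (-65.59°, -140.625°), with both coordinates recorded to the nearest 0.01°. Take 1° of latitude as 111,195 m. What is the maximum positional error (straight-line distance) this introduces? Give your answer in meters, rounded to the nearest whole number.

Rounding to 2 decimal places leaves each coordinate within ±0.005° of the true value.
North–south component: 0.005° × 111195 = 555.975 m.
E–W at 65.59°: 0.005° × 111195 × cos 65.59° = 0.005 × 111195 × 0.4133 ≈ 229.764 m.
Worst case both components are at the extreme and orthogonal: √(555.975² + 229.764²) ≈ 601.581 m.

602 meters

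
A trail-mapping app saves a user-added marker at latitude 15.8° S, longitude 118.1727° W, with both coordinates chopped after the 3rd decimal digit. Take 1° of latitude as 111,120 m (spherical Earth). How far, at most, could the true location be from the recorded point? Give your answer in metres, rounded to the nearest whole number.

154 metres

Truncating at 3 decimal places can drop up to a full unit in the last place, so each coordinate may be off by as much as 0.001°.
N–S: 0.001° × 111120 m/° = 111.12 m.
Longitude error → 0.001 × 111120 × cos 15.8° = 0.001 × 111120 × 0.9622 ≈ 106.922 m.
Combining orthogonally: (111.12² + 106.922²)^½ ≈ 154.207 m.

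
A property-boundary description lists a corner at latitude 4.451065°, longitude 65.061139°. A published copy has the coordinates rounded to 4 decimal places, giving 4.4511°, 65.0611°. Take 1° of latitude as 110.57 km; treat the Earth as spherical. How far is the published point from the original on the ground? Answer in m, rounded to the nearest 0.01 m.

The latitude changed by -0.000035° and the longitude by +0.000039°.
N–S: -0.000035° × 110570 m/° = -3.86995 m.
East–west at this latitude: 0.000039° × 110570 × cos 4.4511° ≈ 0.000039 × 110237 = 4.29922 m.
Distance: √(3.86995² + 4.29922²) ≈ 5.78445 m.

5.78 m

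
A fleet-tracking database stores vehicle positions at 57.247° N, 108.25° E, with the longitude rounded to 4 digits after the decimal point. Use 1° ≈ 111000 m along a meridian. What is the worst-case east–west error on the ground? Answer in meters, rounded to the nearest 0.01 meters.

Rounding to 4 decimal places leaves the longitude within ±5e-05° of the true value.
At latitude 57.247° a degree of longitude spans 111000 m × cos 57.247° = 111000 × 0.5410 ≈ 60053.1 m.
Maximum E–W displacement: 5e-05 × 60053.1 = 3.00265 m.

3.00 meters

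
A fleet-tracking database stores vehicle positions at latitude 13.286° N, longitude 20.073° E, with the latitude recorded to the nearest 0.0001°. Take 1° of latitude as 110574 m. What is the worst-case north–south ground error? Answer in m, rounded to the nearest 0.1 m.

5.5 m

Rounding to 4 decimal places leaves the latitude within ±5e-05° of the true value.
North–south distance: 5e-05° × 110574 m/° = 5.5287 m.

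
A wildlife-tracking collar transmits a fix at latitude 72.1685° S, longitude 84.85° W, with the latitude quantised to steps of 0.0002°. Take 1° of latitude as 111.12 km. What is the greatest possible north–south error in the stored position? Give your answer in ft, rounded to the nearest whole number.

With a 0.0002° grid the true value lies within half a step, ±0.0002°/2 = ±0.0001°, of the stored one.
Along the meridian that is 0.0001° × 111120 m/° = 11.112 m.
In feet: 11.112 m ÷ 0.3048 ≈ 36.457 ft.

36 ft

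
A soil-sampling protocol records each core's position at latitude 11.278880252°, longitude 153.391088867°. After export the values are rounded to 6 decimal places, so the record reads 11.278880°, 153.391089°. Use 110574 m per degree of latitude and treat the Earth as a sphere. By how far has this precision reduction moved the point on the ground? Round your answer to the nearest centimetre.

The latitude changed by +0.000000252° and the longitude by -0.000000133°.
North–south shift: 0.000000252 × 110574 = 0.0278646 m.
East–west at this latitude: -0.000000133° × 110574 × cos 11.2789° ≈ -0.000000133 × 108438 = -0.0144223 m.
Distance: √(0.0278646² + 0.0144223²) ≈ 0.0313758 m.
That is 0.0313758 m = 3.1376 cm.

3 centimetres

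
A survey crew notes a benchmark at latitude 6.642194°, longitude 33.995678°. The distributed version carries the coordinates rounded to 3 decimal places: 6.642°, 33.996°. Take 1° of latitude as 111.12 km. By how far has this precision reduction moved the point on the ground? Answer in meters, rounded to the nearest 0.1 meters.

41.6 meters

Δlat = 6.642194 − 6.642 = +0.000194°; Δlon = 33.995678 − 33.996 = -0.000322°.
N–S: 0.000194° × 111120 m/° = 21.5573 m.
East–west at this latitude: -0.000322° × 111120 × cos 6.642° ≈ -0.000322 × 110374 = -35.5405 m.
Distance: √(21.5573² + 35.5405²) ≈ 41.5673 m.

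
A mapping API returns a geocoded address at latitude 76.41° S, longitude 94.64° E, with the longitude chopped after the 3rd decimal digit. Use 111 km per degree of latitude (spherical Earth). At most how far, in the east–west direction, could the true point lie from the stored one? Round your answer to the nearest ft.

Truncating at 3 decimal places can drop up to a full unit in the last place, so the longitude may be off by as much as 0.001°.
At latitude 76.41° a degree of longitude spans 111000 m × cos 76.41° = 111000 × 0.2350 ≈ 26081.9 m.
So at most 0.001° × 26081.9 ≈ 26.0819 m east–west.
In feet: 26.0819 m ÷ 0.3048 ≈ 85.571 ft.

86 ft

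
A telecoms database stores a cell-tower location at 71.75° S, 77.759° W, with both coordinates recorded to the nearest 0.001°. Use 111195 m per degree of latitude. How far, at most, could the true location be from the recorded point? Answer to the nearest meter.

Rounding to 3 decimal places leaves each coordinate within ±0.0005° of the true value.
North–south component: 0.0005° × 111195 = 55.5975 m.
E–W at 71.75°: 0.0005° × 111195 × cos 71.75° = 0.0005 × 111195 × 0.3132 ≈ 17.4111 m.
Worst case both components are at the extreme and orthogonal: √(55.5975² + 17.4111²) ≈ 58.26 m.

58 meters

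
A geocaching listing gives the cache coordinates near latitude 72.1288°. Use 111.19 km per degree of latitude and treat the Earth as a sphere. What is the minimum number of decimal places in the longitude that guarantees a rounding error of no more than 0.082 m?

6

At 72.1288° one degree of longitude covers 111190 × cos 72.1288° ≈ 111190 × 0.3069 ≈ 34121.8 m.
Rounding to N decimal places gives at most 0.5 × 10⁻ᴺ degrees of error, i.e. 0.5 × 10⁻ᴺ × 34121.8 m.
Setting 17060.9 × 10⁻ᴺ ≤ 0.082 gives 10ᴺ ≥ 2.081e+05, i.e. N ≥ 5.32.
N = 5 would give 0.171 m (too coarse); N = 6 gives 0.0171 m ≤ 0.082 m.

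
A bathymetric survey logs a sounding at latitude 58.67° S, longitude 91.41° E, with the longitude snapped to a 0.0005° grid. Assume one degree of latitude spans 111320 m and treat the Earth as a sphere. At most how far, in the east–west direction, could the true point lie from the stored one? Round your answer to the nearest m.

14 m

With a 0.0005° grid the true value lies within half a step, ±0.0005°/2 = ±0.00025°, of the stored one.
One degree of longitude at 58.67° is 111320 × cos 58.67° ≈ 111320 × 0.5200 = 57882.7 m.
East–west error: 0.00025° × 57882.7 m/° ≈ 14.4707 m.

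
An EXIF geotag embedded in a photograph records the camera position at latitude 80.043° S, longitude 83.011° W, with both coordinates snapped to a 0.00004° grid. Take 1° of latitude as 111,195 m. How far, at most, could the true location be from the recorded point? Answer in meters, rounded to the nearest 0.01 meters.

With a 0.00004° grid the true value lies within half a step, ±0.00004°/2 = ±2e-05°, of the stored one.
North–south component: 2e-05° × 111195 = 2.2239 m.
E–W at 80.043°: 2e-05° × 111195 × cos 80.043° = 2e-05 × 111195 × 0.1729 ≈ 0.384532 m.
Combining orthogonally: (2.2239² + 0.384532²)^½ ≈ 2.2569 m.

2.26 meters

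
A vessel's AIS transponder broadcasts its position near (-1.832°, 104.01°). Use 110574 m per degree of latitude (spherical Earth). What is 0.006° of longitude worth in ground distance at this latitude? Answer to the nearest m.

663 m

At 1.832° a degree of longitude is 110574 × cos 1.832° ≈ 110517 m, so 0.006° corresponds to 663.105 m.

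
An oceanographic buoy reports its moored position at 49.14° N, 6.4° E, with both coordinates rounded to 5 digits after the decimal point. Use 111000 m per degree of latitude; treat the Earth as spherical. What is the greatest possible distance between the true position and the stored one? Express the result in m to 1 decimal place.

0.7 m

Rounding to 5 decimal places leaves each coordinate within ±5e-06° of the true value.
North–south component: 5e-06° × 111000 = 0.555 m.
Longitude error → 5e-06 × 111000 × cos 49.14° = 5e-06 × 111000 × 0.6542 ≈ 0.363088 m.
Combining orthogonally: (0.555² + 0.363088²)^½ ≈ 0.663218 m.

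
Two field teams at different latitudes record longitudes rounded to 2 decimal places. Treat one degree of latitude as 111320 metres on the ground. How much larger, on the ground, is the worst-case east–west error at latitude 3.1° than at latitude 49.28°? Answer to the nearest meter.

Rounding to 2 decimal places leaves the longitude within ±0.005° of the true value.
Error at 3.1° = 0.005° × 111320 × cos 3.1° ≈ 556.6 × 0.9985 = 555.79 m.
Error at 49.28° = 0.005° × 111320 × cos 49.28° ≈ 556.6 × 0.6524 = 363.11 m.
Difference: 555.79 − 363.11 = 192.68 m.

193 meters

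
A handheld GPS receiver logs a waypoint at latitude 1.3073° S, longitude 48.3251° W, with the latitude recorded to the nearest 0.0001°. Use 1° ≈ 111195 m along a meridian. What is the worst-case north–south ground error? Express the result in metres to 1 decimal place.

5.6 metres

Rounding to 4 decimal places leaves the latitude within ±5e-05° of the true value.
Along the meridian that is 5e-05° × 111195 m/° = 5.55975 m.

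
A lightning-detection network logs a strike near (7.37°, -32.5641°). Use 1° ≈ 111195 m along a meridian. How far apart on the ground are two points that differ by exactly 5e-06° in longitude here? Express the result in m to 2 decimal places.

0.55 m

One degree of longitude here spans 111195 × cos 7.37° = 111195 × 0.9917 ≈ 110276 m; 5e-06° of that is 0.551382 m.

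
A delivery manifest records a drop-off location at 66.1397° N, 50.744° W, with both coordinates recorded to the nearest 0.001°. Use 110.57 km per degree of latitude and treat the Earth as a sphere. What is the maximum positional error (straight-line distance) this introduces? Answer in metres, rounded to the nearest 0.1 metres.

59.6 metres

Rounding to 3 decimal places leaves each coordinate within ±0.0005° of the true value.
Latitude error → 0.0005 × 110570 = 55.285 m along the meridian.
East–west component at 66.1397°: 0.0005° × 110570 × cos 66.1397° ≈ 0.0005 × 44726.5 ≈ 22.3632 m.
Worst case both components are at the extreme and orthogonal: √(55.285² + 22.3632²) ≈ 59.6368 m.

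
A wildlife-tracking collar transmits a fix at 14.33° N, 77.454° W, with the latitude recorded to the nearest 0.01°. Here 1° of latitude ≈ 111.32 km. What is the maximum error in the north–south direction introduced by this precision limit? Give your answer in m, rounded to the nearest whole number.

557 m

Rounding to 2 decimal places leaves the latitude within ±0.005° of the true value.
Along the meridian that is 0.005° × 111320 m/° = 556.6 m.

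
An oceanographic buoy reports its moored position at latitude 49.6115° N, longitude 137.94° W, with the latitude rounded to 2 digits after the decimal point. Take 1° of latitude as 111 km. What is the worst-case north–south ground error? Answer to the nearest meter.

Rounding to 2 decimal places leaves the latitude within ±0.005° of the true value.
So the N–S error is at most 0.005 × 111000 = 555 m.

555 meters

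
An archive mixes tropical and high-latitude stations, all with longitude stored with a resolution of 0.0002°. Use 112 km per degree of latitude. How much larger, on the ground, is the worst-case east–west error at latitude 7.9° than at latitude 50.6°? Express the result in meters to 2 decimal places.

3.98 meters

With a 0.0002° grid the true value lies within half a step, ±0.0002°/2 = ±0.0001°, of the stored one.
Error at 7.9° = 0.0001° × 112000 × cos 7.9° ≈ 11.2 × 0.9905 = 11.094 m.
At 50.6°: 0.0001° × 112000 × cos 50.6° = 0.0001 × 112000 × 0.6347 ≈ 7.109 m.
So the lower-latitude error exceeds the higher by 11.094 − 7.109 = 3.9847 m.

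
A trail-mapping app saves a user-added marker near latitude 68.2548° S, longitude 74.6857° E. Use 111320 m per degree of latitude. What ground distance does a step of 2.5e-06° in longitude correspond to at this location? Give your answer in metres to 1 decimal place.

One degree of longitude here spans 111320 × cos 68.2548° = 111320 × 0.3705 ≈ 41241.8 m; 2.5e-06° of that is 0.103104 m.

0.1 metres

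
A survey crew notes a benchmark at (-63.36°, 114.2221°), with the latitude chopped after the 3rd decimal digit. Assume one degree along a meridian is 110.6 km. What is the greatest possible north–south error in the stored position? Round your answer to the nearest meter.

111 meters

Truncating at 3 decimal places can drop up to a full unit in the last place, so the latitude may be off by as much as 0.001°.
North–south distance: 0.001° × 110600 m/° = 110.6 m.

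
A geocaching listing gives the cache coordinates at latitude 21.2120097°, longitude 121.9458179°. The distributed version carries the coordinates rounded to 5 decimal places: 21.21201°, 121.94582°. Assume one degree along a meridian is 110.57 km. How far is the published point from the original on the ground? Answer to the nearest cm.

The latitude changed by -0.0000003° and the longitude by -0.0000021°.
N–S: -0.0000003° × 110570 m/° = -0.033171 m.
East–west at this latitude: -0.0000021° × 110570 × cos 21.212° ≈ -0.0000021 × 103079 = -0.216465 m.
Hypotenuse of the two orthogonal shifts: √(0.033171² + 0.216465²) = 0.218992 m.
That is 0.218992 m = 21.899 cm.

22 cm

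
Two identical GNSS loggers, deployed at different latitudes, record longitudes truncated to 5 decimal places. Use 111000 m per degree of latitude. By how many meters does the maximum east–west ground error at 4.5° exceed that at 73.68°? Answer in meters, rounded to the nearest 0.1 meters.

Truncating at 5 decimal places can drop up to a full unit in the last place, so the longitude may be off by as much as 1e-05°.
Error at 4.5° = 1e-05° × 111000 × cos 4.5° ≈ 1.11 × 0.9969 = 1.1066 m.
At 73.68°: 1e-05° × 111000 × cos 73.68° = 1e-05 × 111000 × 0.2810 ≈ 0.31191 m.
Difference: 1.1066 − 0.31191 = 0.79467 m.

0.8 meters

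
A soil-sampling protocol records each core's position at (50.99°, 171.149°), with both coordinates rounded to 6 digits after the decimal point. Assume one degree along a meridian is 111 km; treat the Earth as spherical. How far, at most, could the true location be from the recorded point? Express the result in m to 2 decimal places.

0.07 m

Rounding to 6 decimal places leaves each coordinate within ±5e-07° of the true value.
Latitude error → 5e-07 × 111000 = 0.0555 m along the meridian.
Longitude error → 5e-07 × 111000 × cos 50.99° = 5e-07 × 111000 × 0.6295 ≈ 0.0349348 m.
The two errors are perpendicular, so the maximum displacement is √(0.0555² + 0.0349348²) ≈ 0.0655797 m.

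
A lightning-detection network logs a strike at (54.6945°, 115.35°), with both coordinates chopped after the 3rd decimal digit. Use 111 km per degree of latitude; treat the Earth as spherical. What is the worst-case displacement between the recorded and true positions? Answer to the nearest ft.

421 ft

Truncating at 3 decimal places can drop up to a full unit in the last place, so each coordinate may be off by as much as 0.001°.
Latitude error → 0.001 × 111000 = 111 m along the meridian.
Longitude error → 0.001 × 111000 × cos 54.6945° = 0.001 × 111000 × 0.5779 ≈ 64.1509 m.
Worst case both components are at the extreme and orthogonal: √(111² + 64.1509²) ≈ 128.204 m.
Converting: 128.204 m × 3.2808 ft/m ≈ 420.62 ft.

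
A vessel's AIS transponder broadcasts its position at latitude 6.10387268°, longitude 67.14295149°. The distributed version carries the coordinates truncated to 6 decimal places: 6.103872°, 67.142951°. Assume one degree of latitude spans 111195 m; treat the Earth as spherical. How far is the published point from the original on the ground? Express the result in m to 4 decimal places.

0.0930 m

The latitude changed by +0.00000068° and the longitude by +0.00000049°.
N–S: 0.00000068° × 111195 m/° = 0.0756126 m.
East–west at this latitude: 0.00000049° × 111195 × cos 6.10387° ≈ 0.00000049 × 110565 = 0.0541767 m.
Distance: √(0.0756126² + 0.0541767²) ≈ 0.0930181 m.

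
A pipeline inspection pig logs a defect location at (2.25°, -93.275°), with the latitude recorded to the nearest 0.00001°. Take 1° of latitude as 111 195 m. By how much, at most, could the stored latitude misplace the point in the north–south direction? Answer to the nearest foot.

2 feet

Rounding to 5 decimal places leaves the latitude within ±5e-06° of the true value.
So the N–S error is at most 5e-06 × 111195 = 0.555975 m.
In feet: 0.555975 m ÷ 0.3048 ≈ 1.8241 ft.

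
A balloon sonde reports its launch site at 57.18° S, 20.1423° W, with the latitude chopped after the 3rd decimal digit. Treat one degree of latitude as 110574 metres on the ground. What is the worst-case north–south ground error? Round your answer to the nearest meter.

111 meters

Truncating at 3 decimal places can drop up to a full unit in the last place, so the latitude may be off by as much as 0.001°.
Along the meridian that is 0.001° × 110574 m/° = 110.574 m.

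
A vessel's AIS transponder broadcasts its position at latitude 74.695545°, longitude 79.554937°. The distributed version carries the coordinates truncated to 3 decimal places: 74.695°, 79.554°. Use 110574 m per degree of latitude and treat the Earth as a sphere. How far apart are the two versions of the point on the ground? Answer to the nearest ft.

Δlat = 74.695545 − 74.695 = +0.000545°; Δlon = 79.554937 − 79.554 = +0.000937°.
North–south shift: 0.000545 × 110574 = 60.2628 m.
East–west at this latitude: 0.000937° × 110574 × cos 74.695° ≈ 0.000937 × 29186.8 = 27.348 m.
Distance: √(60.2628² + 27.348²) ≈ 66.178 m.
Converting: 66.178 m × 3.2808 ft/m ≈ 217.12 ft.

217 ft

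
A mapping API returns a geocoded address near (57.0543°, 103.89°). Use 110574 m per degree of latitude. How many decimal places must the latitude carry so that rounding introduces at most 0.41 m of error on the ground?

One degree of latitude covers 110574 m.
With N decimal places the half-ulp bound is 0.5·10⁻ᴺ°, or 0.5·10⁻ᴺ × 110574 m on the ground.
Setting 55287 × 10⁻ᴺ ≤ 0.41 gives 10ᴺ ≥ 1.348e+05, i.e. N ≥ 5.13.
At 5 places the error can reach 0.553 m, but 6 places keeps it to 0.0553 m.

6 decimal places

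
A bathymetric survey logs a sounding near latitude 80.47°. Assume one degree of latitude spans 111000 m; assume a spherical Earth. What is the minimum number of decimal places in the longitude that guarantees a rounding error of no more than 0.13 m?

At 80.47° one degree of longitude covers 111000 × cos 80.47° ≈ 111000 × 0.1656 ≈ 18377.6 m.
Rounding to N decimal places gives at most 0.5 × 10⁻ᴺ degrees of error, i.e. 0.5 × 10⁻ᴺ × 18377.6 m.
Setting 9188.8 × 10⁻ᴺ ≤ 0.13 gives 10ᴺ ≥ 7.068e+04, i.e. N ≥ 4.85.
So 5 decimal places suffice (0.0919 m); 4 would allow up to 0.919 m.

5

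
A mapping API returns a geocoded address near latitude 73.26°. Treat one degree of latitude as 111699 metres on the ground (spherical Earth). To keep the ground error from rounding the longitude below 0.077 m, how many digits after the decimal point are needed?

6 decimal places

At 73.26° one degree of longitude covers 111699 × cos 73.26° ≈ 111699 × 0.2880 ≈ 32172.6 m.
Rounding to N decimal places gives at most 0.5 × 10⁻ᴺ degrees of error, i.e. 0.5 × 10⁻ᴺ × 32172.6 m.
Need 0.5 × 32172.6 × 10⁻ᴺ ≤ 0.077 → 10⁻ᴺ ≤ 4.787e-06, so N ≥ 5.32.
N = 5 would give 0.161 m (too coarse); N = 6 gives 0.0161 m ≤ 0.077 m.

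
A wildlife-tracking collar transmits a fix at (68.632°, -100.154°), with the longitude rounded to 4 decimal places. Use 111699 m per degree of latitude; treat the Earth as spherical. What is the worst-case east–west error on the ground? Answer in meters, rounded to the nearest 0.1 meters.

Rounding to 4 decimal places leaves the longitude within ±5e-05° of the true value.
Parallels shrink by cos φ, so at 68.632° a degree of longitude is 111699 × 0.3644 ≈ 40698.3 m.
East–west error: 5e-05° × 40698.3 m/° ≈ 2.03491 m.

2.0 meters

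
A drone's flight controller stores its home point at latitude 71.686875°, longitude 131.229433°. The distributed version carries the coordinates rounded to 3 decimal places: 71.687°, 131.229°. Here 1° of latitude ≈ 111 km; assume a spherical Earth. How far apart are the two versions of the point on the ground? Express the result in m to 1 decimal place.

20.5 m

Δlat = 71.686875 − 71.687 = -0.000125°; Δlon = 131.229433 − 131.229 = +0.000433°.
N–S: -0.000125° × 111000 m/° = -13.875 m.
East–west at this latitude: 0.000433° × 111000 × cos 71.687° ≈ 0.000433 × 34877.1 = 15.1018 m.
Combined displacement = (13.875² + 15.1018²)^½ ≈ 20.508 m.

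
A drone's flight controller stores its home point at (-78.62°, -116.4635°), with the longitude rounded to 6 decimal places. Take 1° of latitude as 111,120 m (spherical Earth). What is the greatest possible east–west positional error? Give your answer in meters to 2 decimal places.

0.01 meters

Rounding to 6 decimal places leaves the longitude within ±5e-07° of the true value.
One degree of longitude at 78.62° is 111120 × cos 78.62° ≈ 111120 × 0.1973 = 21925.7 m.
So at most 5e-07° × 21925.7 ≈ 0.0109628 m east–west.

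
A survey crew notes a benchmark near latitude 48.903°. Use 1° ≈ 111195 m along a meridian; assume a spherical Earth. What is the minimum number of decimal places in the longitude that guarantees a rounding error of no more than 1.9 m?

At 48.903° one degree of longitude covers 111195 × cos 48.903° ≈ 111195 × 0.6573 ≈ 73092.5 m.
With N decimal places the half-ulp bound is 0.5·10⁻ᴺ°, or 0.5·10⁻ᴺ × 73092.5 m on the ground.
Setting 36546.2 × 10⁻ᴺ ≤ 1.9 gives 10ᴺ ≥ 1.923e+04, i.e. N ≥ 4.28.
At 4 places the error can reach 3.65 m, but 5 places keeps it to 0.365 m.

5 decimal places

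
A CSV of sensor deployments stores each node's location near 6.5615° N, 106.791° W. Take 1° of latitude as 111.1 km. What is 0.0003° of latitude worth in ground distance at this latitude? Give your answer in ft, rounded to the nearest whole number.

109 ft

Along a meridian 0.0003° is 0.0003 × 111100 = 33.33 m.
In feet: 33.33 m ÷ 0.3048 ≈ 109.35 ft.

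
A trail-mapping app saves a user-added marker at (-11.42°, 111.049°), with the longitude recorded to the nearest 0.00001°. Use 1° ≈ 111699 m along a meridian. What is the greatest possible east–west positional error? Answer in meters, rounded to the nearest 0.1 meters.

0.5 meters

Rounding to 5 decimal places leaves the longitude within ±5e-06° of the true value.
Parallels shrink by cos φ, so at 11.42° a degree of longitude is 111699 × 0.9802 ≈ 109488 m.
So at most 5e-06° × 109488 ≈ 0.547438 m east–west.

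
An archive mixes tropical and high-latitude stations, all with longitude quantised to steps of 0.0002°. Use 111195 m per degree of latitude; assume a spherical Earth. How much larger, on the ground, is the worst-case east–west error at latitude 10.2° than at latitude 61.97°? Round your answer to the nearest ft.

19 ft

With a 0.0002° grid the true value lies within half a step, ±0.0002°/2 = ±0.0001°, of the stored one.
At 10.2°: 0.0001° × 111195 × cos 10.2° = 0.0001 × 111195 × 0.9842 ≈ 10.944 m.
Error at 61.97° = 0.0001° × 111195 × cos 61.97° ≈ 11.12 × 0.4699 = 5.2254 m.
Difference: 10.944 − 5.2254 = 5.7183 m.
In feet: 5.71833 m ÷ 0.3048 ≈ 18.761 ft.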